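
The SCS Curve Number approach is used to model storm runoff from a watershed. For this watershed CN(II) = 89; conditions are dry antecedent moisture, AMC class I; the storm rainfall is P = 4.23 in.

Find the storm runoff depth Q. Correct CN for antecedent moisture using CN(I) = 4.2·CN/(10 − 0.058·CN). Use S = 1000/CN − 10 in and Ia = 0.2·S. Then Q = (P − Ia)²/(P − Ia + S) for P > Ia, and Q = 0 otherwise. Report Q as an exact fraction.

Q = 463198664569/229996710300 in ≈ 2.014 in

CN(I) from CN(II)=89: (4.2·89)/(10 − 0.058·89) = 186900/2419 ≈ 77.263
Retention S: 1000/CN − 10 with CN=77.263 → S = 5500/1869 ≈ 2.943 in
Ia = 0.2S: 0.2·2.943 = 0.589 in (exactly 1100/1869)
Since P=4.230 > Ia=0.589: effective rainfall P−Ia = 680587/186900 in
Q: (680587/186900)² ÷ (1230587/186900) = 463198664569/229996710300 in (≈ 2.014 in)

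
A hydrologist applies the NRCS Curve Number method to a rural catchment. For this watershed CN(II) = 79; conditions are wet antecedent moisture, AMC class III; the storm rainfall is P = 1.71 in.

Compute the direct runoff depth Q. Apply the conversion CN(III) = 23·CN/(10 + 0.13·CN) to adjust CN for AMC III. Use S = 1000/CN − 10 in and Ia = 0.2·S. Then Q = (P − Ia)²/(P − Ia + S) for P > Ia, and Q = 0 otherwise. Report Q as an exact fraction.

CN(III) from CN(II)=79: (23·79)/(10 + 0.13·79) = 181700/2027 ≈ 89.640
Max retention: S = 1000/(181700/2027) − 10 = 2100/1817 in (≈ 1.156 in)
Ia = 0.2·(2100/1817) = 420/1817 in ≈ 0.231 in
P − Ia = 1.710 − 0.231 = 268707/181700 ≈ 1.479 in (> 0, runoff occurs)
Q: (268707/181700)² ÷ (478707/181700) = 24067817283/28993687300 in (≈ 0.830 in)

Q = 24067817283/28993687300 in ≈ 0.830 in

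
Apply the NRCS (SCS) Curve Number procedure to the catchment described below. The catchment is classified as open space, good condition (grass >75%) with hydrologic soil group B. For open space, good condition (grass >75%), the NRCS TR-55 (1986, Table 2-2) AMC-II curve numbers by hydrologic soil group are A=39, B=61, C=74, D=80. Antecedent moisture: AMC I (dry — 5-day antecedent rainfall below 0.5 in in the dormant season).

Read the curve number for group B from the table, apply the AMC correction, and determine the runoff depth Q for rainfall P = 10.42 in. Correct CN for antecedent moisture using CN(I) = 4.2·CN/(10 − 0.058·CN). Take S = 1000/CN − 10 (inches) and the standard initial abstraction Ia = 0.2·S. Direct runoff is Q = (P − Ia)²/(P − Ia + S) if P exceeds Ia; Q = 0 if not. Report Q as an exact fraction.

NRCS table: open space, good condition (grass >75%), soil group B → CN(II) = 61
Dry (AMC I): CN(I) = 4.2·61/(10 − 0.058·61) = (1281/5)/(3231/500) = 42700/1077 ≈ 39.647
S = 1000/(42700/1077) − 10 = 6500/427 in ≈ 15.222 in
Ia = 0.2S: 0.2·15.222 = 3.044 in (exactly 1300/427)
Excess rainfall: 10.420 − 3.044 = 7.376 in; P > Ia so Q > 0
Q: (157467/21350)² ÷ (482467/21350) = 24795856089/10300670450 in (≈ 2.407 in)

Q = 24795856089/10300670450 in ≈ 2.407 in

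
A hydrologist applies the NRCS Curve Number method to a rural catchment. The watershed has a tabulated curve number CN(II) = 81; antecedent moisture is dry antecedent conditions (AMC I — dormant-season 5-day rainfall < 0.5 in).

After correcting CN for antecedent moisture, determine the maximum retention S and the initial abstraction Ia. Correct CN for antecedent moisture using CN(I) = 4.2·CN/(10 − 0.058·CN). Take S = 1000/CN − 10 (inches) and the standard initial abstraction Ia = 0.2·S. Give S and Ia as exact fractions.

S = 9500/1701 in ≈ 5.585 in; Ia = 1900/1701 in ≈ 1.117 in

Dry (AMC I): CN(I) = 4.2·81/(10 − 0.058·81) = (1701/5)/(2651/500) = 170100/2651 ≈ 64.164
Max retention: S = 1000/(170100/2651) − 10 = 9500/1701 in (≈ 5.585 in)
Ia = 0.2S: 0.2·5.585 = 1.117 in (exactly 1900/1701)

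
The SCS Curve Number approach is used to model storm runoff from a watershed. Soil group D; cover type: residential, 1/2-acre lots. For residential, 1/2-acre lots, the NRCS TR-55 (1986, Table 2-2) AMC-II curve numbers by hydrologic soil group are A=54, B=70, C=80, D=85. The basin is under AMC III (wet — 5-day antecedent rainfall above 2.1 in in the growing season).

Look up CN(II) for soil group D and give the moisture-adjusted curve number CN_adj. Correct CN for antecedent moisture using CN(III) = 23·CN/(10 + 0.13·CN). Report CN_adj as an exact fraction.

CN_adj = 39100/421 ≈ 92.874

NRCS table: residential, 1/2-acre lots, soil group D → CN(II) = 85
Adjust CN=85 to AMC III: 23·85/(10 + 0.13·85) → 1955 ÷ (421/20) = 39100/421 ≈ 92.874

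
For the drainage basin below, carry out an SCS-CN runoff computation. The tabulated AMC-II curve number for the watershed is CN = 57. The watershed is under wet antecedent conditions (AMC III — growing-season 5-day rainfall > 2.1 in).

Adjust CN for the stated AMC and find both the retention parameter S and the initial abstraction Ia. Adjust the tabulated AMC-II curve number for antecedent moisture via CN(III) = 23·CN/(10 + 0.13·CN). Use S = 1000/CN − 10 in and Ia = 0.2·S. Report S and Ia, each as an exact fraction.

S = 4300/1311 in ≈ 3.280 in; Ia = 860/1311 in ≈ 0.656 in

Adjust CN=57 to AMC III: 23·57/(10 + 0.13·57) → 1311 ÷ (1741/100) = 131100/1741 ≈ 75.302
Max retention: S = 1000/(131100/1741) − 10 = 4300/1311 in (≈ 3.280 in)
Ia = 0.2S: 0.2·3.280 = 0.656 in (exactly 860/1311)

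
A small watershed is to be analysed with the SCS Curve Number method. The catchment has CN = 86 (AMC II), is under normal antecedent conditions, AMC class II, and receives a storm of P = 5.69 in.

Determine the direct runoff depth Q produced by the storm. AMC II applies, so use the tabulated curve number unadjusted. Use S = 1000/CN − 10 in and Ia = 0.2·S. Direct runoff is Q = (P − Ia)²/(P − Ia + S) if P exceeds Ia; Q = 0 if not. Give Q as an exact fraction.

CN(II) = 86; AMC II needs no correction.
S = 1000/86 − 10 = 70/43 in ≈ 1.628 in
Initial abstraction Ia = S/5 = (70/43)/5 = 14/43 ≈ 0.326 in
P − Ia = 5.690 − 0.326 = 23067/4300 ≈ 5.364 in (> 0, runoff occurs)
Runoff Q = (P−Ia)²/(P−Ia+S) = (5.364)²/(5.364+1.628) = 532086489/129288100 ≈ 4.116 in

Q = 532086489/129288100 in ≈ 4.116 in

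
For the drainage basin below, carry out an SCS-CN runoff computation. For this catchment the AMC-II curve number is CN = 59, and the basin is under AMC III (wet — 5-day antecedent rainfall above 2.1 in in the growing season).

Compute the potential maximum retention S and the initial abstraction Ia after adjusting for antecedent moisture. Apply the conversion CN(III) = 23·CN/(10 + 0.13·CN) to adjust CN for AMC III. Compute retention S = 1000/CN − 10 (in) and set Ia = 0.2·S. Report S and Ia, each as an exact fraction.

S = 4100/1357 in ≈ 3.021 in; Ia = 820/1357 in ≈ 0.604 in

CN(III) from CN(II)=59: (23·59)/(10 + 0.13·59) = 135700/1767 ≈ 76.797
Max retention: S = 1000/(135700/1767) − 10 = 4100/1357 in (≈ 3.021 in)
Ia = 0.2S: 0.2·3.021 = 0.604 in (exactly 820/1357)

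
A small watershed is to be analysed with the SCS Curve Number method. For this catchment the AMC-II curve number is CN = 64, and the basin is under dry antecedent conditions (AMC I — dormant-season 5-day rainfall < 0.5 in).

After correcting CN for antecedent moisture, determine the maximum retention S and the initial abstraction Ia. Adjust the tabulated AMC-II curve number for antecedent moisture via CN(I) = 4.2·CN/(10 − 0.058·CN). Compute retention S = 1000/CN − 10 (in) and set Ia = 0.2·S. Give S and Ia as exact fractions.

CN(I) from CN(II)=64: (4.2·64)/(10 − 0.058·64) = 5600/131 ≈ 42.748
S = 1000/(5600/131) − 10 = 375/28 in ≈ 13.393 in
Ia = 0.2S: 0.2·13.393 = 2.679 in (exactly 75/28)

S = 375/28 in ≈ 13.393 in; Ia = 75/28 in ≈ 2.679 in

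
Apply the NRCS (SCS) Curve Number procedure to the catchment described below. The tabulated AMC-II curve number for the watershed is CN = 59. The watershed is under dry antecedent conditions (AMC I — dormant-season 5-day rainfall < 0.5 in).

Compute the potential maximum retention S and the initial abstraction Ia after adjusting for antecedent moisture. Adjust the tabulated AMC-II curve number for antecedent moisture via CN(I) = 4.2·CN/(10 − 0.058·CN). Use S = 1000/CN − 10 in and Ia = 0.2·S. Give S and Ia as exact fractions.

S = 20500/1239 in ≈ 16.546 in; Ia = 4100/1239 in ≈ 3.309 in

Adjust CN=59 to AMC I: 4.2·59/(10 − 0.058·59) → (1239/5) ÷ (3289/500) = 123900/3289 ≈ 37.671
S = 1000/(123900/3289) − 10 = 20500/1239 in ≈ 16.546 in
Initial abstraction Ia = S/5 = (20500/1239)/5 = 4100/1239 ≈ 3.309 in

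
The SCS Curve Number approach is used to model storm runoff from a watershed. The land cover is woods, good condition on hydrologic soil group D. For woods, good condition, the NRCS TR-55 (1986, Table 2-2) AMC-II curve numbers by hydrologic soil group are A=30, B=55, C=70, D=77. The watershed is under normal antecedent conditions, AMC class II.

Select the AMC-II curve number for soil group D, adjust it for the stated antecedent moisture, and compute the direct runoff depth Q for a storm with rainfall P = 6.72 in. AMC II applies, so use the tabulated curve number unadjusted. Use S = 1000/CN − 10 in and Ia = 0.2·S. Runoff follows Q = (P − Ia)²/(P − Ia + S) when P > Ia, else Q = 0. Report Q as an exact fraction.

NRCS table: woods, good condition, soil group D → CN(II) = 77
Average conditions: CN = 77 (no AMC adjustment).
S = 1000/77 − 10 = 230/77 in ≈ 2.987 in
Ia = 0.2S: 0.2·2.987 = 0.597 in (exactly 46/77)
Excess rainfall: 6.720 − 0.597 = 6.123 in; P > Ia so Q > 0
Q: (11786/1925)² ÷ (17536/1925) = 34727449/8439200 in (≈ 4.115 in)

Q = 34727449/8439200 in ≈ 4.115 in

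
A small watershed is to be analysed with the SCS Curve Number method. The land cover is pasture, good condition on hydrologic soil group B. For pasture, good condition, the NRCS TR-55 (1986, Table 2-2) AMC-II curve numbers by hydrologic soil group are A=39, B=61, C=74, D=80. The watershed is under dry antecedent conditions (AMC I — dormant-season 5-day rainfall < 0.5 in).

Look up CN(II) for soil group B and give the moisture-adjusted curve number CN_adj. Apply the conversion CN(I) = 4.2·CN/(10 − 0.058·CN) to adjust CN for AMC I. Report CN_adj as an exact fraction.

NRCS table: pasture, good condition, soil group B → CN(II) = 61
Dry (AMC I): CN(I) = 4.2·61/(10 − 0.058·61) = (1281/5)/(3231/500) = 42700/1077 ≈ 39.647

CN_adj = 42700/1077 ≈ 39.647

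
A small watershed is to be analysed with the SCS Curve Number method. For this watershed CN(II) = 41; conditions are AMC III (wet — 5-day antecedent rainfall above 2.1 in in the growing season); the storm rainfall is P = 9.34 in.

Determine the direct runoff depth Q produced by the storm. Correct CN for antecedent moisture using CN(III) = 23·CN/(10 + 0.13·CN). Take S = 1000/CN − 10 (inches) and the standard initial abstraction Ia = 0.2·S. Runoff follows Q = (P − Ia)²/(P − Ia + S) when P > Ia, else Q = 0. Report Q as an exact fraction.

Q = 145451467161/31891364150 in ≈ 4.561 in

Wet (AMC III): CN(III) = 23·41/(10 + 0.13·41) = 943/(1533/100) = 94300/1533 ≈ 61.513
Max retention: S = 1000/(94300/1533) − 10 = 5900/943 in (≈ 6.257 in)
Initial abstraction Ia = S/5 = (5900/943)/5 = 1180/943 ≈ 1.251 in
Excess rainfall: 9.340 − 1.251 = 8.089 in; P > Ia so Q > 0
Runoff Q = (P−Ia)²/(P−Ia+S) = (8.089)²/(8.089+6.257) = 145451467161/31891364150 ≈ 4.561 in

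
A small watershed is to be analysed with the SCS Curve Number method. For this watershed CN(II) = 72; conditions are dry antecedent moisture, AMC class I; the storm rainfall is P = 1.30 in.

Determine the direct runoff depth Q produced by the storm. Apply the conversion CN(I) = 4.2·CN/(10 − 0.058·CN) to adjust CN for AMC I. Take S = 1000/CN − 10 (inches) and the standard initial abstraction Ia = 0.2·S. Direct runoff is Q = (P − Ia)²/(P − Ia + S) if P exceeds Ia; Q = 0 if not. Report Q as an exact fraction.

Adjust CN=72 to AMC I: 4.2·72/(10 − 0.058·72) → (1512/5) ÷ (728/125) = 675/13 ≈ 51.923
S = 1000/(675/13) − 10 = 250/27 in ≈ 9.259 in
Ia = 0.2S: 0.2·9.259 = 1.852 in (exactly 50/27)
P = 1.300 ≤ Ia = 1.852 in: entire storm abstracted, Q = 0.

Q = 0 in ≈ 0.000 in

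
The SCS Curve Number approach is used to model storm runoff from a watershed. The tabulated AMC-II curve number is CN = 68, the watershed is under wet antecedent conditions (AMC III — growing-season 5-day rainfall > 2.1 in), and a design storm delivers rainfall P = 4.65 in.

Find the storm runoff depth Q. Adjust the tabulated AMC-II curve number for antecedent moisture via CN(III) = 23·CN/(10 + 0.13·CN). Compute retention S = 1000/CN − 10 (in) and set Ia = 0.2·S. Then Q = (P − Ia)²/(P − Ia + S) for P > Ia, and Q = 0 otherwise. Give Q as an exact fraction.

CN(III) from CN(II)=68: (23·68)/(10 + 0.13·68) = 39100/471 ≈ 83.015
Retention S: 1000/CN − 10 with CN=83.015 → S = 800/391 ≈ 2.046 in
Ia = 0.2·(800/391) = 160/391 in ≈ 0.409 in
Excess rainfall: 4.650 − 0.409 = 4.241 in; P > Ia so Q > 0
Runoff Q = (P−Ia)²/(P−Ia+S) = (4.241)²/(4.241+2.046) = 1099784569/384454660 ≈ 2.861 in

Q = 1099784569/384454660 in ≈ 2.861 in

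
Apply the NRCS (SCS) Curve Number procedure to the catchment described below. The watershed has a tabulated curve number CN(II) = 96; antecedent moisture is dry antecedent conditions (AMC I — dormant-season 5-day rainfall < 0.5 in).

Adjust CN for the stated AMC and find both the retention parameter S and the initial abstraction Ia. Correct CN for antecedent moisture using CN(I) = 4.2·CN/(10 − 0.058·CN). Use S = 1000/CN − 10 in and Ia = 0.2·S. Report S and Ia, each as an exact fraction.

S = 125/126 in ≈ 0.992 in; Ia = 25/126 in ≈ 0.198 in

Adjust CN=96 to AMC I: 4.2·96/(10 − 0.058·96) → (2016/5) ÷ (554/125) = 25200/277 ≈ 90.975
Max retention: S = 1000/(25200/277) − 10 = 125/126 in (≈ 0.992 in)
Ia = 0.2S: 0.2·0.992 = 0.198 in (exactly 25/126)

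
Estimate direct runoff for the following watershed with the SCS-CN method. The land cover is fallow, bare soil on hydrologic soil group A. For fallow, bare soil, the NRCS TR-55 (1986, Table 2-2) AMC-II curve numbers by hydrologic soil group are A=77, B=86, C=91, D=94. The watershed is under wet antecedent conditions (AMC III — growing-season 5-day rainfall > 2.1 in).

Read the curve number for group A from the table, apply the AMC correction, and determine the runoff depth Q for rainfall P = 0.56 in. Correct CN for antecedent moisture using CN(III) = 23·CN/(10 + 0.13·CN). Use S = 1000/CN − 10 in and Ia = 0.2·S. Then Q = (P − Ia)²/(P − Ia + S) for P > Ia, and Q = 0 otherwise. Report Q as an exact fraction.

Q = 167042/2962575 in ≈ 0.056 in

NRCS table: fallow, bare soil, soil group A → CN(II) = 77
CN(III) from CN(II)=77: (23·77)/(10 + 0.13·77) = 7700/87 ≈ 88.506
Retention S: 1000/CN − 10 with CN=88.506 → S = 100/77 ≈ 1.299 in
Initial abstraction Ia = S/5 = (100/77)/5 = 20/77 ≈ 0.260 in
Since P=0.560 > Ia=0.260: effective rainfall P−Ia = 578/1925 in
Q: (578/1925)² ÷ (3078/1925) = 167042/2962575 in (≈ 0.056 in)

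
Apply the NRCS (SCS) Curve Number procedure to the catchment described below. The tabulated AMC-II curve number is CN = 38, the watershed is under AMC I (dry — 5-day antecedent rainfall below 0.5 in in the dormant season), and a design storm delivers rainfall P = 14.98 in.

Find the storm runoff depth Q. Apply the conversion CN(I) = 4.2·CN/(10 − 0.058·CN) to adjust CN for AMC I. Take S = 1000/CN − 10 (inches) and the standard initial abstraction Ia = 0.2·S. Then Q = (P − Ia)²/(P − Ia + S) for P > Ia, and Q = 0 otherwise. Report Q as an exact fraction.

Q = 20693110201/18331077450 in ≈ 1.129 in

Dry (AMC I): CN(I) = 4.2·38/(10 − 0.058·38) = (798/5)/(1949/250) = 39900/1949 ≈ 20.472
Retention S: 1000/CN − 10 with CN=20.472 → S = 15500/399 ≈ 38.847 in
Ia = 0.2·(15500/399) = 3100/399 in ≈ 7.769 in
Excess rainfall: 14.980 − 7.769 = 7.211 in; P > Ia so Q > 0
Q: (143851/19950)² ÷ (918851/19950) = 20693110201/18331077450 in (≈ 1.129 in)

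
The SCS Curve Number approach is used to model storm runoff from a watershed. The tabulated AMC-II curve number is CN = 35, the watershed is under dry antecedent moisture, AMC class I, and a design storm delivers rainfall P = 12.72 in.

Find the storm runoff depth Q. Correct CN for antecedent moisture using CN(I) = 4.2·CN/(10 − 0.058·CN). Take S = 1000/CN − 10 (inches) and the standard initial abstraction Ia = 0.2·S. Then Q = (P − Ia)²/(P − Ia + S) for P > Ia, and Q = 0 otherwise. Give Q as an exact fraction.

Q = 101474258/324770775 in ≈ 0.312 in

Dry (AMC I): CN(I) = 4.2·35/(10 − 0.058·35) = 147/(797/100) = 14700/797 ≈ 18.444
S = 1000/(14700/797) − 10 = 6500/147 in ≈ 44.218 in
Ia = 0.2·(6500/147) = 1300/147 in ≈ 8.844 in
Since P=12.720 > Ia=8.844: effective rainfall P−Ia = 14246/3675 in
Q = (14246/3675)²/((14246/3675) + 6500/147) = (202948516/13505625)/(176746/3675) = 101474258/324770775 in ≈ 0.312 in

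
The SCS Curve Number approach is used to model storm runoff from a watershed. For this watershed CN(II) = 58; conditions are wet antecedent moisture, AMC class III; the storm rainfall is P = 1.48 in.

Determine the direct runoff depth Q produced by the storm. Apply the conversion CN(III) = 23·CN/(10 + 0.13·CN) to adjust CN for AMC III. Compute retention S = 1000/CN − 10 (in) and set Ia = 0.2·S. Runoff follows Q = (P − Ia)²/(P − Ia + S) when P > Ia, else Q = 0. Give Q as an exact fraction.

CN(III) from CN(II)=58: (23·58)/(10 + 0.13·58) = 66700/877 ≈ 76.055
Max retention: S = 1000/(66700/877) − 10 = 2100/667 in (≈ 3.148 in)
Ia = 0.2·(2100/667) = 420/667 in ≈ 0.630 in
Excess rainfall: 1.480 − 0.630 = 0.850 in; P > Ia so Q > 0
Runoff Q = (P−Ia)²/(P−Ia+S) = (0.850)²/(0.850+3.148) = 201044041/1111872325 ≈ 0.181 in

Q = 201044041/1111872325 in ≈ 0.181 in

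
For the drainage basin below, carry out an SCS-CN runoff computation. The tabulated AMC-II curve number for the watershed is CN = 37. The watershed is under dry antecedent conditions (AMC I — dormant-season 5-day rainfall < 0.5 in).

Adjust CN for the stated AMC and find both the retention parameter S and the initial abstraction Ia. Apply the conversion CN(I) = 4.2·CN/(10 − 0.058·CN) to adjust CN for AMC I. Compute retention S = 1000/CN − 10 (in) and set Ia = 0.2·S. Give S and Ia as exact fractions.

CN(I) from CN(II)=37: (4.2·37)/(10 − 0.058·37) = 3700/187 ≈ 19.786
Max retention: S = 1000/(3700/187) − 10 = 1500/37 in (≈ 40.541 in)
Ia = 0.2S: 0.2·40.541 = 8.108 in (exactly 300/37)

S = 1500/37 in ≈ 40.541 in; Ia = 300/37 in ≈ 8.108 in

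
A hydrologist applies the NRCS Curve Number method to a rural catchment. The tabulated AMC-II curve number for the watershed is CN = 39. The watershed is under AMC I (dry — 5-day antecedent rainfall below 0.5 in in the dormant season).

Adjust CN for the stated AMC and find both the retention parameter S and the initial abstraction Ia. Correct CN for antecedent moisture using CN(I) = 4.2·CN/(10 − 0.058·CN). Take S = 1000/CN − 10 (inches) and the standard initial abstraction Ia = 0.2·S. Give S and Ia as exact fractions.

Dry (AMC I): CN(I) = 4.2·39/(10 − 0.058·39) = (819/5)/(3869/500) = 81900/3869 ≈ 21.168
Max retention: S = 1000/(81900/3869) − 10 = 30500/819 in (≈ 37.241 in)
Initial abstraction Ia = S/5 = (30500/819)/5 = 6100/819 ≈ 7.448 in

S = 30500/819 in ≈ 37.241 in; Ia = 6100/819 in ≈ 7.448 in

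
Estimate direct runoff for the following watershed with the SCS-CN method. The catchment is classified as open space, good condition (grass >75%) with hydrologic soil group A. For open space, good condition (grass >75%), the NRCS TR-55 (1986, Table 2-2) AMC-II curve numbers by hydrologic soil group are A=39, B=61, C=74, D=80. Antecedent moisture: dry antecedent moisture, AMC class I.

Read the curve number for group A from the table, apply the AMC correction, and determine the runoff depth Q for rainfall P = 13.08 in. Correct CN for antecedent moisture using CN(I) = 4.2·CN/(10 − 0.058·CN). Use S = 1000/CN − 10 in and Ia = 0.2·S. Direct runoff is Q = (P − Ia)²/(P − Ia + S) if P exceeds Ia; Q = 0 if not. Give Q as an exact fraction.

Q = 13297087969/17973221175 in ≈ 0.740 in

NRCS table: open space, good condition (grass >75%), soil group A → CN(II) = 39
Adjust CN=39 to AMC I: 4.2·39/(10 − 0.058·39) → (819/5) ÷ (3869/500) = 81900/3869 ≈ 21.168
Max retention: S = 1000/(81900/3869) − 10 = 30500/819 in (≈ 37.241 in)
Ia = 0.2S: 0.2·37.241 = 7.448 in (exactly 6100/819)
P − Ia = 13.080 − 7.448 = 115313/20475 ≈ 5.632 in (> 0, runoff occurs)
Runoff Q = (P−Ia)²/(P−Ia+S) = (5.632)²/(5.632+37.241) = 13297087969/17973221175 ≈ 0.740 in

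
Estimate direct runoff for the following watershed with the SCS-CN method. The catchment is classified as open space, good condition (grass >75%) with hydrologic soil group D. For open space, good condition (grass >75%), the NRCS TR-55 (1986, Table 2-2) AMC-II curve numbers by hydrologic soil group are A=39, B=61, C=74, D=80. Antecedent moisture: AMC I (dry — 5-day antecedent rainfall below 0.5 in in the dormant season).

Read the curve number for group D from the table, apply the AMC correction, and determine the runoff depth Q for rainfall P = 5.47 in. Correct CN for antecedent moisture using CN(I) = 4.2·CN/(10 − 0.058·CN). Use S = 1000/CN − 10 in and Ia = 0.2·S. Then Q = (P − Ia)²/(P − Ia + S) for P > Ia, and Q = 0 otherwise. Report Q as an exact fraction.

NRCS table: open space, good condition (grass >75%), soil group D → CN(II) = 80
Adjust CN=80 to AMC I: 4.2·80/(10 − 0.058·80) → 336 ÷ (134/25) = 4200/67 ≈ 62.687
Max retention: S = 1000/(4200/67) − 10 = 125/21 in (≈ 5.952 in)
Ia = 0.2·(125/21) = 25/21 in ≈ 1.190 in
Since P=5.470 > Ia=1.190: effective rainfall P−Ia = 8987/2100 in
Q = (8987/2100)²/((8987/2100) + 125/21) = (80766169/4410000)/(21487/2100) = 80766169/45122700 in ≈ 1.790 in

Q = 80766169/45122700 in ≈ 1.790 in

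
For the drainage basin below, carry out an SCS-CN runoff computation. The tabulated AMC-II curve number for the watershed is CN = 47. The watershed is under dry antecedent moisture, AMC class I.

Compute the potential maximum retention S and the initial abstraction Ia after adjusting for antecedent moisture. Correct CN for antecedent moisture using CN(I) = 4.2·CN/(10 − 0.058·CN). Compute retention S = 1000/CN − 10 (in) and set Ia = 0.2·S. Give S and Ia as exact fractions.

S = 26500/987 in ≈ 26.849 in; Ia = 5300/987 in ≈ 5.370 in

CN(I) from CN(II)=47: (4.2·47)/(10 − 0.058·47) = 98700/3637 ≈ 27.138
Retention S: 1000/CN − 10 with CN=27.138 → S = 26500/987 ≈ 26.849 in
Ia = 0.2·(26500/987) = 5300/987 in ≈ 5.370 in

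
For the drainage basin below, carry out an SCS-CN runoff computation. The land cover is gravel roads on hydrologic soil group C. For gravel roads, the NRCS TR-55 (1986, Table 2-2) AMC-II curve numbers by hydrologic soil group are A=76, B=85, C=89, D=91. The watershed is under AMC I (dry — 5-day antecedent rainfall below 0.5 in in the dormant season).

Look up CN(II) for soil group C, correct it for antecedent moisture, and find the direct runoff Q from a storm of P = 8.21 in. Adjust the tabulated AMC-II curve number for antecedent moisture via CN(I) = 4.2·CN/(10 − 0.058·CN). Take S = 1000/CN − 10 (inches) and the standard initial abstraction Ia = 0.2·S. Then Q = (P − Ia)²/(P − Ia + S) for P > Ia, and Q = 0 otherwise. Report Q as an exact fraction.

NRCS table: gravel roads, soil group C → CN(II) = 89
Adjust CN=89 to AMC I: 4.2·89/(10 − 0.058·89) → (1869/5) ÷ (2419/500) = 186900/2419 ≈ 77.263
S = 1000/(186900/2419) − 10 = 5500/1869 in ≈ 2.943 in
Initial abstraction Ia = S/5 = (5500/1869)/5 = 1100/1869 ≈ 0.589 in
Since P=8.210 > Ia=0.589: effective rainfall P−Ia = 1424449/186900 in
Runoff Q = (P−Ia)²/(P−Ia+S) = (7.621)²/(7.621+2.943) = 2029054953601/369024518100 ≈ 5.498 in

Q = 2029054953601/369024518100 in ≈ 5.498 in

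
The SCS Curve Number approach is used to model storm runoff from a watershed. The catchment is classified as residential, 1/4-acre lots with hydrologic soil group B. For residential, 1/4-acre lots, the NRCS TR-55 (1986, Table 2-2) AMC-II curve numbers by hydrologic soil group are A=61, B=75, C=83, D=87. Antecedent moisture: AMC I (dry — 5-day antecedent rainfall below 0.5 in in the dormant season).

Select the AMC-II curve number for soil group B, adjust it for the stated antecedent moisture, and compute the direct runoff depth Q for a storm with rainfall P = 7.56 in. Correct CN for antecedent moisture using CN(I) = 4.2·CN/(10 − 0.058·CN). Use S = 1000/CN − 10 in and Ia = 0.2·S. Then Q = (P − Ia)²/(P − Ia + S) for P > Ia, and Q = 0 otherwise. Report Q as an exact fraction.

Q = 88491649/34503525 in ≈ 2.565 in

NRCS table: residential, 1/4-acre lots, soil group B → CN(II) = 75
Adjust CN=75 to AMC I: 4.2·75/(10 − 0.058·75) → 315 ÷ (113/20) = 6300/113 ≈ 55.752
Max retention: S = 1000/(6300/113) − 10 = 500/63 in (≈ 7.937 in)
Initial abstraction Ia = S/5 = (500/63)/5 = 100/63 ≈ 1.587 in
P − Ia = 7.560 − 1.587 = 9407/1575 ≈ 5.973 in (> 0, runoff occurs)
Q: (9407/1575)² ÷ (21907/1575) = 88491649/34503525 in (≈ 2.565 in)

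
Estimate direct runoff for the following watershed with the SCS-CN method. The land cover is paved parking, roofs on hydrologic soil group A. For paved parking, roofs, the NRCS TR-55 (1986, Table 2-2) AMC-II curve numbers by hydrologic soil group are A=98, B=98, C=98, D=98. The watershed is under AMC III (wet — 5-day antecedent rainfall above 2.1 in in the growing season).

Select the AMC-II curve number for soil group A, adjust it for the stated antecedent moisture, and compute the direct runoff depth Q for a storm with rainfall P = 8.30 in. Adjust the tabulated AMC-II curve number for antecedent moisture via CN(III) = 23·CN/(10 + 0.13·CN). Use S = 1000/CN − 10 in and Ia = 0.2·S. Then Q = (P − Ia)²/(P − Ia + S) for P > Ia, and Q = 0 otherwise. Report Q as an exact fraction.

Q = 8712542281/1063223070 in ≈ 8.194 in

NRCS table: paved parking, roofs, soil group A → CN(II) = 98
Adjust CN=98 to AMC III: 23·98/(10 + 0.13·98) → 2254 ÷ (1137/50) = 112700/1137 ≈ 99.120
S = 1000/(112700/1137) − 10 = 100/1127 in ≈ 0.089 in
Ia = 0.2S: 0.2·0.089 = 0.018 in (exactly 20/1127)
P − Ia = 8.300 − 0.018 = 93341/11270 ≈ 8.282 in (> 0, runoff occurs)
Runoff Q = (P−Ia)²/(P−Ia+S) = (8.282)²/(8.282+0.089) = 8712542281/1063223070 ≈ 8.194 in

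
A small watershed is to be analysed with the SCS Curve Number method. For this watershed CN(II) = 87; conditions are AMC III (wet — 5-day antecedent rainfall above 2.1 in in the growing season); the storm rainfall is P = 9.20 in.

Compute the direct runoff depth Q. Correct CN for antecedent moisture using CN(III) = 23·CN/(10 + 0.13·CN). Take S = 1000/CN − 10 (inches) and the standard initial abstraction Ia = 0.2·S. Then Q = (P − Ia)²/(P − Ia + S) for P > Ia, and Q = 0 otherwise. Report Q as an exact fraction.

CN(III) from CN(II)=87: (23·87)/(10 + 0.13·87) = 200100/2131 ≈ 93.900
S = 1000/(200100/2131) − 10 = 1300/2001 in ≈ 0.650 in
Ia = 0.2·(1300/2001) = 260/2001 in ≈ 0.130 in
Excess rainfall: 9.200 − 0.130 = 9.070 in; P > Ia so Q > 0
Runoff Q = (P−Ia)²/(P−Ia+S) = (9.070)²/(9.070+0.650) = 4117418258/486473115 ≈ 8.464 in

Q = 4117418258/486473115 in ≈ 8.464 in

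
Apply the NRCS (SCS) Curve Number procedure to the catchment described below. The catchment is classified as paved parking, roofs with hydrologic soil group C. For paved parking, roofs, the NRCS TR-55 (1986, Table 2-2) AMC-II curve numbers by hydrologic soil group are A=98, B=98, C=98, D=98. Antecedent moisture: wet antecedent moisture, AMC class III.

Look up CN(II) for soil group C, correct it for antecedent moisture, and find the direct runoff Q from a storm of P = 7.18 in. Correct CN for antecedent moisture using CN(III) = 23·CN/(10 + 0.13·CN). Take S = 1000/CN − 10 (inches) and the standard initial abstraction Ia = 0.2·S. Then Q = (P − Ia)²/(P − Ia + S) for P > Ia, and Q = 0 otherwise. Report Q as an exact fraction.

NRCS table: paved parking, roofs, soil group C → CN(II) = 98
CN(III) from CN(II)=98: (23·98)/(10 + 0.13·98) = 112700/1137 ≈ 99.120
Retention S: 1000/CN − 10 with CN=99.120 → S = 100/1127 ≈ 0.089 in
Ia = 0.2·(100/1127) = 20/1127 in ≈ 0.018 in
Excess rainfall: 7.180 − 0.018 = 7.162 in; P > Ia so Q > 0
Q: (403593/56350)² ÷ (408593/56350) = 162887309649/23024215550 in (≈ 7.075 in)

Q = 162887309649/23024215550 in ≈ 7.075 in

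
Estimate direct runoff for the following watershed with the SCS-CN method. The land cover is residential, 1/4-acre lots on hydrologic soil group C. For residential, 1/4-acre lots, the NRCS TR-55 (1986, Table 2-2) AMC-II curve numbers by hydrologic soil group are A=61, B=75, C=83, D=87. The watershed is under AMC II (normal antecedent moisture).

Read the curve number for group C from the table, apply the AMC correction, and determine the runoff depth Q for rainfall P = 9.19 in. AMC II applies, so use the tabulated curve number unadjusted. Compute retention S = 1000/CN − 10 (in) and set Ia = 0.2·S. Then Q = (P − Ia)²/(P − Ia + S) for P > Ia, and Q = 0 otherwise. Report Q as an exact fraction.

Q = 5311057129/745979100 in ≈ 7.120 in

NRCS table: residential, 1/4-acre lots, soil group C → CN(II) = 83
CN(II) = 83; AMC II needs no correction.
Max retention: S = 1000/83 − 10 = 170/83 in (≈ 2.048 in)
Initial abstraction Ia = S/5 = (170/83)/5 = 34/83 ≈ 0.410 in
Since P=9.190 > Ia=0.410: effective rainfall P−Ia = 72877/8300 in
Q: (72877/8300)² ÷ (89877/8300) = 5311057129/745979100 in (≈ 7.120 in)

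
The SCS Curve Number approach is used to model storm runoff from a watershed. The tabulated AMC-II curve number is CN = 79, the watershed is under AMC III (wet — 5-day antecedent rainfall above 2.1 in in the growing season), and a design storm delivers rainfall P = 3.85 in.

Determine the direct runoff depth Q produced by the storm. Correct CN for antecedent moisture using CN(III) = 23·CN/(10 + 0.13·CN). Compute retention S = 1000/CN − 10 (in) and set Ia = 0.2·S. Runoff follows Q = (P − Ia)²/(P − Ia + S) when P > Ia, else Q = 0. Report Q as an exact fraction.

Q = 352951369/128679940 in ≈ 2.743 in

Adjust CN=79 to AMC III: 23·79/(10 + 0.13·79) → 1817 ÷ (2027/100) = 181700/2027 ≈ 89.640
Retention S: 1000/CN − 10 with CN=89.640 → S = 2100/1817 ≈ 1.156 in
Ia = 0.2·(2100/1817) = 420/1817 in ≈ 0.231 in
Since P=3.850 > Ia=0.231: effective rainfall P−Ia = 131509/36340 in
Q: (131509/36340)² ÷ (173509/36340) = 352951369/128679940 in (≈ 2.743 in)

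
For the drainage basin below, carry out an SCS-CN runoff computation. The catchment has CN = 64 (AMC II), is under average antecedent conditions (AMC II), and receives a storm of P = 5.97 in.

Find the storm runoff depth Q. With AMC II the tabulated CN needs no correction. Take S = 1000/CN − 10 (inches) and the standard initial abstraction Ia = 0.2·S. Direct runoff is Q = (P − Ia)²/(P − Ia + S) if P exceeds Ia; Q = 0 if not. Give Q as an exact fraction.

Average conditions: CN = 64 (no AMC adjustment).
Max retention: S = 1000/64 − 10 = 45/8 in (≈ 5.625 in)
Ia = 0.2·(45/8) = 9/8 in ≈ 1.125 in
Since P=5.970 > Ia=1.125: effective rainfall P−Ia = 969/200 in
Q = (969/200)²/((969/200) + 45/8) = (938961/40000)/(1047/100) = 312987/139600 in ≈ 2.242 in

Q = 312987/139600 in ≈ 2.242 in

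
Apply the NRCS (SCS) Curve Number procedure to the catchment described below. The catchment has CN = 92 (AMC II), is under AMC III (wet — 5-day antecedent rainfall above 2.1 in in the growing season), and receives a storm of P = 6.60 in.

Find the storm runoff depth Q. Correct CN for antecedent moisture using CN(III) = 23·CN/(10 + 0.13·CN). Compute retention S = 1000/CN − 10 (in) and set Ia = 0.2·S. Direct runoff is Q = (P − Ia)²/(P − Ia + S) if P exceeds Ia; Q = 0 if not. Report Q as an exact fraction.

Wet (AMC III): CN(III) = 23·92/(10 + 0.13·92) = 2116/(549/25) = 52900/549 ≈ 96.357
Max retention: S = 1000/(52900/549) − 10 = 200/529 in (≈ 0.378 in)
Ia = 0.2·(200/529) = 40/529 in ≈ 0.076 in
Since P=6.600 > Ia=0.076: effective rainfall P−Ia = 17257/2645 in
Q = (17257/2645)²/((17257/2645) + 200/529) = (297804049/6996025)/(18257/2645) = 297804049/48289765 in ≈ 6.167 in

Q = 297804049/48289765 in ≈ 6.167 in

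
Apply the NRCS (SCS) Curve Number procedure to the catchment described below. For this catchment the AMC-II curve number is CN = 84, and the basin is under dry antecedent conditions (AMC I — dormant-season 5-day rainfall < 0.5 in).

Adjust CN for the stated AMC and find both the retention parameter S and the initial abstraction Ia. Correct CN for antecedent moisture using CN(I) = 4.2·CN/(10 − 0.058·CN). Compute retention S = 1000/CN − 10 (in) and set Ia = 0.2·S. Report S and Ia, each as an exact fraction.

S = 2000/441 in ≈ 4.535 in; Ia = 400/441 in ≈ 0.907 in

CN(I) from CN(II)=84: (4.2·84)/(10 − 0.058·84) = 44100/641 ≈ 68.799
Max retention: S = 1000/(44100/641) − 10 = 2000/441 in (≈ 4.535 in)
Ia = 0.2S: 0.2·4.535 = 0.907 in (exactly 400/441)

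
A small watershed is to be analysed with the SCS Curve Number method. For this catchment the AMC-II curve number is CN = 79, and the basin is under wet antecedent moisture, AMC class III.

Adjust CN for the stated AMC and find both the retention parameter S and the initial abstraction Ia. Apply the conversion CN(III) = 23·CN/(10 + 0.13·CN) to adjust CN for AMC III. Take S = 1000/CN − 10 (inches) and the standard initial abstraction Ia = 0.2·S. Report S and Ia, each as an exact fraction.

S = 2100/1817 in ≈ 1.156 in; Ia = 420/1817 in ≈ 0.231 in

Adjust CN=79 to AMC III: 23·79/(10 + 0.13·79) → 1817 ÷ (2027/100) = 181700/2027 ≈ 89.640
Retention S: 1000/CN − 10 with CN=89.640 → S = 2100/1817 ≈ 1.156 in
Ia = 0.2·(2100/1817) = 420/1817 in ≈ 0.231 in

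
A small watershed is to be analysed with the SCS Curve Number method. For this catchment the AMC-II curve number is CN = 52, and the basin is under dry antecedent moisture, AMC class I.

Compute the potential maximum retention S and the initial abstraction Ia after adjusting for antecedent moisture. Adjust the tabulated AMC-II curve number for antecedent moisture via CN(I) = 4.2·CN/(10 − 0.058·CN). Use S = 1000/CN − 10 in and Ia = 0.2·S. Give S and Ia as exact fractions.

S = 2000/91 in ≈ 21.978 in; Ia = 400/91 in ≈ 4.396 in

CN(I) from CN(II)=52: (4.2·52)/(10 − 0.058·52) = 9100/291 ≈ 31.271
Max retention: S = 1000/(9100/291) − 10 = 2000/91 in (≈ 21.978 in)
Ia = 0.2S: 0.2·21.978 = 4.396 in (exactly 400/91)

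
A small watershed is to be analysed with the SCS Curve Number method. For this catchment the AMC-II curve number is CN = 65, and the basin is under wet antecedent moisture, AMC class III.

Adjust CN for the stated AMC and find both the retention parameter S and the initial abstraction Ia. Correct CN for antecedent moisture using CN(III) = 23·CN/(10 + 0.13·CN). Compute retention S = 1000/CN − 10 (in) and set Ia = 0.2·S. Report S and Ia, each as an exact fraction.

CN(III) from CN(II)=65: (23·65)/(10 + 0.13·65) = 29900/369 ≈ 81.030
S = 1000/(29900/369) − 10 = 700/299 in ≈ 2.341 in
Ia = 0.2·(700/299) = 140/299 in ≈ 0.468 in

S = 700/299 in ≈ 2.341 in; Ia = 140/299 in ≈ 0.468 in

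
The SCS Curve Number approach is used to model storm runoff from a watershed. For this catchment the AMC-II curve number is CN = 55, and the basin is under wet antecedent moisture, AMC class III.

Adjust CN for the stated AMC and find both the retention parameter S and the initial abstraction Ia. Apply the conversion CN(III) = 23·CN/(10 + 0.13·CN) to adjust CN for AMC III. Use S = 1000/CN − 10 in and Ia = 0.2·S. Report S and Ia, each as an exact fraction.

CN(III) from CN(II)=55: (23·55)/(10 + 0.13·55) = 25300/343 ≈ 73.761
Retention S: 1000/CN − 10 with CN=73.761 → S = 900/253 ≈ 3.557 in
Ia = 0.2S: 0.2·3.557 = 0.711 in (exactly 180/253)

S = 900/253 in ≈ 3.557 in; Ia = 180/253 in ≈ 0.711 in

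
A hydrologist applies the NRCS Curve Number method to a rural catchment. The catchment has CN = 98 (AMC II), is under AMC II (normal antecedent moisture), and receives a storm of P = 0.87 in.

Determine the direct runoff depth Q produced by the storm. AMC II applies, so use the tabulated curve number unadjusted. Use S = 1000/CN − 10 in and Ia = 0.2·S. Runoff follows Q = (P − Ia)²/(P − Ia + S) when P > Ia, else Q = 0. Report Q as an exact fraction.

Q = 16507969/24808700 in ≈ 0.665 in

AMC II — tabulated CN = 98 applies directly.
Max retention: S = 1000/98 − 10 = 10/49 in (≈ 0.204 in)
Initial abstraction Ia = S/5 = (10/49)/5 = 2/49 ≈ 0.041 in
Since P=0.870 > Ia=0.041: effective rainfall P−Ia = 4063/4900 in
Runoff Q = (P−Ia)²/(P−Ia+S) = (0.829)²/(0.829+0.204) = 16507969/24808700 ≈ 0.665 in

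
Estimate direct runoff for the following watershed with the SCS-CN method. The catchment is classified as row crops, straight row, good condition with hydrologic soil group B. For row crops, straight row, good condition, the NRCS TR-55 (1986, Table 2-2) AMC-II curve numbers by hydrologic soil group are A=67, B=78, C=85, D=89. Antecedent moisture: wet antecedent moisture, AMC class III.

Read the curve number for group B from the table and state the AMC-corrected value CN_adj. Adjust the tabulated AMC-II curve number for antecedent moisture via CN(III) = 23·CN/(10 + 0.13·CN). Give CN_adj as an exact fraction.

CN_adj = 89700/1007 ≈ 89.076

NRCS table: row crops, straight row, good condition, soil group B → CN(II) = 78
Wet (AMC III): CN(III) = 23·78/(10 + 0.13·78) = 1794/(1007/50) = 89700/1007 ≈ 89.076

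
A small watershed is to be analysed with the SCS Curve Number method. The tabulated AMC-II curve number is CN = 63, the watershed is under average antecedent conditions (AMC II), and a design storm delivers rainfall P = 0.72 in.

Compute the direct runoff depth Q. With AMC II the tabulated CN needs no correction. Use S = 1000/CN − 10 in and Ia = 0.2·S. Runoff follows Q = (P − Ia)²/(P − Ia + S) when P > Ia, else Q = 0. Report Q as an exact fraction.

CN(II) = 63; AMC II needs no correction.
Max retention: S = 1000/63 − 10 = 370/63 in (≈ 5.873 in)
Ia = 0.2S: 0.2·5.873 = 1.175 in (exactly 74/63)
P = 0.720 ≤ Ia = 1.175 in: entire storm abstracted, Q = 0.

Q = 0 in ≈ 0.000 in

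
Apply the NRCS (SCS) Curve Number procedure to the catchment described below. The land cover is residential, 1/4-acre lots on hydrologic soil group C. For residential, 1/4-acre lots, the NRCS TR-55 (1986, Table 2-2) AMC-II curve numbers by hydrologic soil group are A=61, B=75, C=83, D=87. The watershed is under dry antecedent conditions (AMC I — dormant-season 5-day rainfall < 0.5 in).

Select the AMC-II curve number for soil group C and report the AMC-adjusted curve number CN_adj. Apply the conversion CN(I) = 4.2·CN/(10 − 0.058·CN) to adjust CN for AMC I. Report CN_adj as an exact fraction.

NRCS table: residential, 1/4-acre lots, soil group C → CN(II) = 83
CN(I) from CN(II)=83: (4.2·83)/(10 − 0.058·83) = 174300/2593 ≈ 67.219

CN_adj = 174300/2593 ≈ 67.219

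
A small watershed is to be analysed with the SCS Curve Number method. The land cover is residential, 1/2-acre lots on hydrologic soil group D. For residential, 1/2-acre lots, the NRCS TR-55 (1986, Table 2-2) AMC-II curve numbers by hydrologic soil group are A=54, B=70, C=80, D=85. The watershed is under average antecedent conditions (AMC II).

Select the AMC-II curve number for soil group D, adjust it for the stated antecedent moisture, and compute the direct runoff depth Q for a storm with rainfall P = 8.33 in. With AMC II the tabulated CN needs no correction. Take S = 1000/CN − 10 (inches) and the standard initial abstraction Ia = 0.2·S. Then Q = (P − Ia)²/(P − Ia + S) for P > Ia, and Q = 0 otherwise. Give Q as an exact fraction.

Q = 183900721/28153700 in ≈ 6.532 in

NRCS table: residential, 1/2-acre lots, soil group D → CN(II) = 85
Average conditions: CN = 85 (no AMC adjustment).
Retention S: 1000/CN − 10 with CN=85.000 → S = 30/17 ≈ 1.765 in
Ia = 0.2S: 0.2·1.765 = 0.353 in (exactly 6/17)
Excess rainfall: 8.330 − 0.353 = 7.977 in; P > Ia so Q > 0
Q: (13561/1700)² ÷ (16561/1700) = 183900721/28153700 in (≈ 6.532 in)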